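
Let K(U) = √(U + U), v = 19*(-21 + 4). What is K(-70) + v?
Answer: -323 + 2*I*√35 ≈ -323.0 + 11.832*I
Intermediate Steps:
v = -323 (v = 19*(-17) = -323)
K(U) = √2*√U (K(U) = √(2*U) = √2*√U)
K(-70) + v = √2*√(-70) - 323 = √2*(I*√70) - 323 = 2*I*√35 - 323 = -323 + 2*I*√35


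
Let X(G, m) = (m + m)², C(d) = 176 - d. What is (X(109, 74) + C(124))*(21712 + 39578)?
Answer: 1345683240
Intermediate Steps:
X(G, m) = 4*m² (X(G, m) = (2*m)² = 4*m²)
(X(109, 74) + C(124))*(21712 + 39578) = (4*74² + (176 - 1*124))*(21712 + 39578) = (4*5476 + (176 - 124))*61290 = (21904 + 52)*61290 = 21956*61290 = 1345683240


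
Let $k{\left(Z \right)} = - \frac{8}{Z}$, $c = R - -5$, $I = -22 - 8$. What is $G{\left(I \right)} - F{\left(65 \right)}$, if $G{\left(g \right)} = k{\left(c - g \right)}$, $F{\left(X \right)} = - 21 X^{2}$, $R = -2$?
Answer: $\frac{2927917}{33} \approx 88725.0$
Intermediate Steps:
$I = -30$
$c = 3$ ($c = -2 - -5 = -2 + 5 = 3$)
$G{\left(g \right)} = - \frac{8}{3 - g}$
$G{\left(I \right)} - F{\left(65 \right)} = \frac{8}{-3 - 30} - - 21 \cdot 65^{2} = \frac{8}{-33} - \left(-21\right) 4225 = 8 \left(- \frac{1}{33}\right) - -88725 = - \frac{8}{33} + 88725 = \frac{2927917}{33}$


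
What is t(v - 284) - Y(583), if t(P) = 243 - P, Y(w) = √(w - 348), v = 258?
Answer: 269 - √235 ≈ 253.67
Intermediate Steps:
Y(w) = √(-348 + w)
t(v - 284) - Y(583) = (243 - (258 - 284)) - √(-348 + 583) = (243 - 1*(-26)) - √235 = (243 + 26) - √235 = 269 - √235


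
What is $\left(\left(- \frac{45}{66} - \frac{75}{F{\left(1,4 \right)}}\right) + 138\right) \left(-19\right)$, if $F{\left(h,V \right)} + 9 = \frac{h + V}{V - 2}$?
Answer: $- \frac{808887}{286} \approx -2828.3$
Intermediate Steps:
$F{\left(h,V \right)} = -9 + \frac{V + h}{-2 + V}$ ($F{\left(h,V \right)} = -9 + \frac{h + V}{V - 2} = -9 + \frac{V + h}{-2 + V}$)
$\left(\left(- \frac{45}{66} - \frac{75}{F{\left(1,4 \right)}}\right) + 138\right) \left(-19\right) = \left(\left(- \frac{45}{66} - \frac{75}{\frac{1}{-2 + 4} \left(18 + 1 - 32\right)}\right) + 138\right) \left(-19\right) = \left(\left(\left(-45\right) \frac{1}{66} - \frac{75}{\frac{1}{2} \left(18 + 1 - 32\right)}\right) + 138\right) \left(-19\right) = \left(\left(- \frac{15}{22} - \frac{75}{\frac{1}{2} \left(-13\right)}\right) + 138\right) \left(-19\right) = \left(\left(- \frac{15}{22} - \frac{75}{- \frac{13}{2}}\right) + 138\right) \left(-19\right) = \left(\left(- \frac{15}{22} - - \frac{150}{13}\right) + 138\right) \left(-19\right) = \left(\left(- \frac{15}{22} + \frac{150}{13}\right) + 138\right) \left(-19\right) = \left(\frac{3105}{286} + 138\right) \left(-19\right) = \frac{42573}{286} \left(-19\right) = - \frac{808887}{286}$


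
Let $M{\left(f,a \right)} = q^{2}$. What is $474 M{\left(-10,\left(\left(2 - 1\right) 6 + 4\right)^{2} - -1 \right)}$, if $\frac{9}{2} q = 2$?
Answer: $\frac{2528}{27} \approx 93.63$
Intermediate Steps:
$q = \frac{4}{9}$ ($q = \frac{2}{9} \cdot 2 = \frac{4}{9} \approx 0.44444$)
$M{\left(f,a \right)} = \frac{16}{81}$ ($M{\left(f,a \right)} = \left(\frac{4}{9}\right)^{2} = \frac{16}{81}$)
$474 M{\left(-10,\left(\left(2 - 1\right) 6 + 4\right)^{2} - -1 \right)} = 474 \cdot \frac{16}{81} = \frac{2528}{27}$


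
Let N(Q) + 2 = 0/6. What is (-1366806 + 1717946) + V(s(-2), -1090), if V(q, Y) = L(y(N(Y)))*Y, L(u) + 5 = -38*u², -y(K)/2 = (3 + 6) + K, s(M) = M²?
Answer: 8474910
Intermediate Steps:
N(Q) = -2 (N(Q) = -2 + 0/6 = -2 + 0*(⅙) = -2 + 0 = -2)
y(K) = -18 - 2*K (y(K) = -2*((3 + 6) + K) = -2*(9 + K) = -18 - 2*K)
L(u) = -5 - 38*u²
V(q, Y) = -7453*Y (V(q, Y) = (-5 - 38*(-18 - 2*(-2))²)*Y = (-5 - 38*(-18 + 4)²)*Y = (-5 - 38*(-14)²)*Y = (-5 - 38*196)*Y = (-5 - 7448)*Y = -7453*Y)
(-1366806 + 1717946) + V(s(-2), -1090) = (-1366806 + 1717946) - 7453*(-1090) = 351140 + 8123770 = 8474910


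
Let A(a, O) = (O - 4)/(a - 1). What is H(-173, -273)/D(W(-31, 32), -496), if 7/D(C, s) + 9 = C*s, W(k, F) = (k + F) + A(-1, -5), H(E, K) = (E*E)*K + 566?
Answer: 3194489941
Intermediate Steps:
A(a, O) = (-4 + O)/(-1 + a)
H(E, K) = 566 + K*E² (H(E, K) = E²*K + 566 = K*E² + 566 = 566 + K*E²)
W(k, F) = 9/2 + F + k (W(k, F) = (k + F) + (-4 - 5)/(-1 - 1) = (F + k) - 9/(-2) = (F + k) - ½*(-9) = (F + k) + 9/2 = 9/2 + F + k)
D(C, s) = 7/(-9 + C*s)
H(-173, -273)/D(W(-31, 32), -496) = (566 - 273*(-173)²)/((7/(-9 + (9/2 + 32 - 31)*(-496)))) = (566 - 273*29929)/((7/(-9 + (11/2)*(-496)))) = (566 - 8170617)/((7/(-9 - 2728))) = -8170051/(7/(-2737)) = -8170051/(7*(-1/2737)) = -8170051/(-1/391) = -8170051*(-391) = 3194489941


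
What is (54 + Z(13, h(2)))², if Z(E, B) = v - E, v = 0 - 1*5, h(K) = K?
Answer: 1296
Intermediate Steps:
v = -5 (v = 0 - 5 = -5)
Z(E, B) = -5 - E
(54 + Z(13, h(2)))² = (54 + (-5 - 1*13))² = (54 + (-5 - 13))² = (54 - 18)² = 36² = 1296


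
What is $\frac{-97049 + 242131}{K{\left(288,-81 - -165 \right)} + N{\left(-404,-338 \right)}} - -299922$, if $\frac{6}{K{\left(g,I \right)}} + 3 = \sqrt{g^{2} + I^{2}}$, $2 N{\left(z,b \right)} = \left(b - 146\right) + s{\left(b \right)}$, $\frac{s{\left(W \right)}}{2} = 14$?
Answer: $\frac{3377438211}{11285} \approx 2.9929 \cdot 10^{5}$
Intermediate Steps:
$s{\left(W \right)} = 28$ ($s{\left(W \right)} = 2 \cdot 14 = 28$)
$N{\left(z,b \right)} = -59 + \frac{b}{2}$ ($N{\left(z,b \right)} = \frac{\left(b - 146\right) + 28}{2} = \frac{\left(-146 + b\right) + 28}{2} = \frac{-118 + b}{2} = -59 + \frac{b}{2}$)
$K{\left(g,I \right)} = \frac{6}{-3 + \sqrt{I^{2} + g^{2}}}$ ($K{\left(g,I \right)} = \frac{6}{-3 + \sqrt{g^{2} + I^{2}}} = \frac{6}{-3 + \sqrt{I^{2} + g^{2}}}$)
$\frac{-97049 + 242131}{K{\left(288,-81 - -165 \right)} + N{\left(-404,-338 \right)}} - -299922 = \frac{-97049 + 242131}{\frac{6}{-3 + \sqrt{\left(-81 - -165\right)^{2} + 288^{2}}} + \left(-59 + \frac{1}{2} \left(-338\right)\right)} - -299922 = \frac{145082}{\frac{6}{-3 + \sqrt{\left(-81 + 165\right)^{2} + 82944}} - 228} + 299922 = \frac{145082}{\frac{6}{-3 + \sqrt{84^{2} + 82944}} - 228} + 299922 = \frac{145082}{\frac{6}{-3 + \sqrt{7056 + 82944}} - 228} + 299922 = \frac{145082}{\frac{6}{-3 + \sqrt{90000}} - 228} + 299922 = \frac{145082}{\frac{6}{-3 + 300} - 228} + 299922 = \frac{145082}{\frac{6}{297} - 228} + 299922 = \frac{145082}{6 \cdot \frac{1}{297} - 228} + 299922 = \frac{145082}{\frac{2}{99} - 228} + 299922 = \frac{145082}{- \frac{22570}{99}} + 299922 = 145082 \left(- \frac{99}{22570}\right) + 299922 = - \frac{7181559}{11285} + 299922 = \frac{3377438211}{11285}$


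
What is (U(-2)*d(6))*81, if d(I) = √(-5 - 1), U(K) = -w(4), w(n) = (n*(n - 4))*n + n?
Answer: -324*I*√6 ≈ -793.63*I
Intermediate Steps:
w(n) = n + n²*(-4 + n) (w(n) = (n*(-4 + n))*n + n = n²*(-4 + n) + n = n + n²*(-4 + n))
U(K) = -4 (U(K) = -4*(1 + 4² - 4*4) = -4*(1 + 16 - 16) = -4)
d(I) = I*√6 (d(I) = √(-6) = I*√6)
(U(-2)*d(6))*81 = -4*I*√6*81 = -324*I*√6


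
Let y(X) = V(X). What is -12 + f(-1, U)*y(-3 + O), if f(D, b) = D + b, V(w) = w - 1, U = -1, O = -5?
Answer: 6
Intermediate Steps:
V(w) = -1 + w
y(X) = -1 + X
-12 + f(-1, U)*y(-3 + O) = -12 + (-1 - 1)*(-1 + (-3 - 5)) = -12 - 2*(-1 - 8) = -12 - 2*(-9) = -12 + 18 = 6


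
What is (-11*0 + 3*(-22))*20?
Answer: -1320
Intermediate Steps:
(-11*0 + 3*(-22))*20 = (0 - 66)*20 = -66*20 = -1320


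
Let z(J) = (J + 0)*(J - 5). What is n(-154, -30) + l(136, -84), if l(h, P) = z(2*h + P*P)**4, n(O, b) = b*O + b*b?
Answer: 8292738661581859713753988208016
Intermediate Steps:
z(J) = J*(-5 + J)
n(O, b) = b**2 + O*b (n(O, b) = O*b + b**2 = b**2 + O*b)
l(h, P) = (P**2 + 2*h)**4*(-5 + P**2 + 2*h)**4 (l(h, P) = ((2*h + P*P)*(-5 + (2*h + P*P)))**4 = ((2*h + P**2)*(-5 + (2*h + P**2)))**4 = ((P**2 + 2*h)*(-5 + (P**2 + 2*h)))**4 = ((P**2 + 2*h)*(-5 + P**2 + 2*h))**4 = (P**2 + 2*h)**4*(-5 + P**2 + 2*h)**4)
n(-154, -30) + l(136, -84) = -30*(-154 - 30) + ((-84)**2 + 2*136)**4*(-5 + (-84)**2 + 2*136)**4 = -30*(-184) + (7056 + 272)**4*(-5 + 7056 + 272)**4 = 5520 + 7328**4*7323**4 = 5520 + 2883645321773056*2875783162016241 = 5520 + 8292738661581859713753988202496 = 8292738661581859713753988208016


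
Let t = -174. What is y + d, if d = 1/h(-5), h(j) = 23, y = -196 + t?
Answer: -8509/23 ≈ -369.96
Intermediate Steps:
y = -370 (y = -196 - 174 = -370)
d = 1/23 ≈ 0.043478
y + d = -370 + 1/23 = -8509/23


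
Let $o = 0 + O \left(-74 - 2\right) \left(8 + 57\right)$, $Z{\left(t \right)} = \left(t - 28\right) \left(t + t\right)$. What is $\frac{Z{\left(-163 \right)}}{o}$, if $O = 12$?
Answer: $- \frac{31133}{29640} \approx -1.0504$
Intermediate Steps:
$Z{\left(t \right)} = 2 t \left(-28 + t\right)$ ($Z{\left(t \right)} = \left(-28 + t\right) 2 t = 2 t \left(-28 + t\right)$)
$o = -59280$ ($o = 0 + 12 \left(-74 - 2\right) \left(8 + 57\right) = 0 + 12 \left(\left(-76\right) 65\right) = 0 + 12 \left(-4940\right) = 0 - 59280 = -59280$)
$\frac{Z{\left(-163 \right)}}{o} = \frac{2 \left(-163\right) \left(-28 - 163\right)}{-59280} = 2 \left(-163\right) \left(-191\right) \left(- \frac{1}{59280}\right) = 62266 \left(- \frac{1}{59280}\right) = - \frac{31133}{29640}$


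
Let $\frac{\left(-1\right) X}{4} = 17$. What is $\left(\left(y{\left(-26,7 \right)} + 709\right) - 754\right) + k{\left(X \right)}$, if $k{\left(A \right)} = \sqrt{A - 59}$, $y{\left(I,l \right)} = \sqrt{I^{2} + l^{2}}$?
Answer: $-45 + 5 \sqrt{29} + i \sqrt{127} \approx -18.074 + 11.269 i$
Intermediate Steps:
$X = -68$ ($X = \left(-4\right) 17 = -68$)
$k{\left(A \right)} = \sqrt{-59 + A}$
$\left(\left(y{\left(-26,7 \right)} + 709\right) - 754\right) + k{\left(X \right)} = \left(\left(\sqrt{\left(-26\right)^{2} + 7^{2}} + 709\right) - 754\right) + \sqrt{-59 - 68} = \left(\left(\sqrt{676 + 49} + 709\right) - 754\right) + \sqrt{-127} = \left(\left(\sqrt{725} + 709\right) - 754\right) + i \sqrt{127} = \left(\left(5 \sqrt{29} + 709\right) - 754\right) + i \sqrt{127} = \left(\left(709 + 5 \sqrt{29}\right) - 754\right) + i \sqrt{127} = \left(-45 + 5 \sqrt{29}\right) + i \sqrt{127} = -45 + 5 \sqrt{29} + i \sqrt{127}$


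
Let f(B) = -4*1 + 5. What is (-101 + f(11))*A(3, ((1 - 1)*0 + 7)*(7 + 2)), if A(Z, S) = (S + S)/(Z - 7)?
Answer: 3150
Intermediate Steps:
A(Z, S) = 2*S/(-7 + Z) (A(Z, S) = (2*S)/(-7 + Z) = 2*S/(-7 + Z))
f(B) = 1 (f(B) = -4 + 5 = 1)
(-101 + f(11))*A(3, ((1 - 1)*0 + 7)*(7 + 2)) = (-101 + 1)*(2*(((1 - 1)*0 + 7)*(7 + 2))/(-7 + 3)) = -200*(0*0 + 7)*9/(-4) = -200*(0 + 7)*9*(-1)/4 = -200*7*9*(-1)/4 = -200*63*(-1)/4 = -100*(-63/2) = 3150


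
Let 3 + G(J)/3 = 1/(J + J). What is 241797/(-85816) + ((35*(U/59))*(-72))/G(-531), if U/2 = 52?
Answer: 134173336641/273495592 ≈ 490.59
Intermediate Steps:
U = 104 (U = 2*52 = 104)
G(J) = -9 + 3/(2*J) (G(J) = -9 + 3/(J + J) = -9 + 3/((2*J)) = -9 + 3*(1/(2*J)) = -9 + 3/(2*J))
241797/(-85816) + ((35*(U/59))*(-72))/G(-531) = 241797/(-85816) + ((35*(104/59))*(-72))/(-9 + (3/2)/(-531)) = 241797*(-1/85816) + ((35*(104*(1/59)))*(-72))/(-9 + (3/2)*(-1/531)) = -241797/85816 + ((35*(104/59))*(-72))/(-9 - 1/354) = -241797/85816 + ((3640/59)*(-72))/(-3187/354) = -241797/85816 - 262080/59*(-354/3187) = -241797/85816 + 1572480/3187 = 134173336641/273495592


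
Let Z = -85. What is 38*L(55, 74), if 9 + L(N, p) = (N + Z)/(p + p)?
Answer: -12939/37 ≈ -349.70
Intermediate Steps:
L(N, p) = -9 + (-85 + N)/(2*p) (L(N, p) = -9 + (N - 85)/(p + p) = -9 + (-85 + N)/((2*p)) = -9 + (-85 + N)*(1/(2*p)) = -9 + (-85 + N)/(2*p))
38*L(55, 74) = 38*((½)*(-85 + 55 - 18*74)/74) = 38*((½)*(1/74)*(-85 + 55 - 1332)) = 38*((½)*(1/74)*(-1362)) = 38*(-681/74) = -12939/37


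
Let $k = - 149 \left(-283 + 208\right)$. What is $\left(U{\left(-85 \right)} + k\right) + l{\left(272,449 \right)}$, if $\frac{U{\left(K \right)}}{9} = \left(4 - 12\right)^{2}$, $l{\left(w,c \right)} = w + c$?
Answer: $12472$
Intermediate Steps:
$l{\left(w,c \right)} = c + w$
$k = 11175$ ($k = \left(-149\right) \left(-75\right) = 11175$)
$U{\left(K \right)} = 576$ ($U{\left(K \right)} = 9 \left(4 - 12\right)^{2} = 9 \left(-8\right)^{2} = 9 \cdot 64 = 576$)
$\left(U{\left(-85 \right)} + k\right) + l{\left(272,449 \right)} = \left(576 + 11175\right) + \left(449 + 272\right) = 11751 + 721 = 12472$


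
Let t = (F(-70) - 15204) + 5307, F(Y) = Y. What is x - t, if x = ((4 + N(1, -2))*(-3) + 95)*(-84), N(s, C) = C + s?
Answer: 2743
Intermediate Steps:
x = -7224 (x = ((4 + (-2 + 1))*(-3) + 95)*(-84) = ((4 - 1)*(-3) + 95)*(-84) = (3*(-3) + 95)*(-84) = (-9 + 95)*(-84) = 86*(-84) = -7224)
t = -9967 (t = (-70 - 15204) + 5307 = -15274 + 5307 = -9967)
x - t = -7224 - 1*(-9967) = -7224 + 9967 = 2743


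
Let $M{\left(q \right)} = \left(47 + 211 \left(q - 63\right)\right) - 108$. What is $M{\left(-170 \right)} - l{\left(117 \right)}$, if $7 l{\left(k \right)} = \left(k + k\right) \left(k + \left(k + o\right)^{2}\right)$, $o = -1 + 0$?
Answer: $-502950$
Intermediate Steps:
$o = -1$
$l{\left(k \right)} = \frac{2 k \left(k + \left(-1 + k\right)^{2}\right)}{7}$ ($l{\left(k \right)} = \frac{\left(k + k\right) \left(k + \left(k - 1\right)^{2}\right)}{7} = \frac{2 k \left(k + \left(-1 + k\right)^{2}\right)}{7}$)
$M{\left(q \right)} = -13354 + 211 q$ ($M{\left(q \right)} = \left(47 + 211 \left(-63 + q\right)\right) - 108 = \left(47 + \left(-13293 + 211 q\right)\right) - 108 = \left(-13246 + 211 q\right) - 108 = -13354 + 211 q$)
$M{\left(-170 \right)} - l{\left(117 \right)} = \left(-13354 + 211 \left(-170\right)\right) - \frac{2}{7} \cdot 117 \left(117 + \left(-1 + 117\right)^{2}\right) = \left(-13354 - 35870\right) - \frac{2}{7} \cdot 117 \left(117 + 116^{2}\right) = -49224 - \frac{2}{7} \cdot 117 \left(117 + 13456\right) = -49224 - \frac{2}{7} \cdot 117 \cdot 13573 = -49224 - 453726 = -502950$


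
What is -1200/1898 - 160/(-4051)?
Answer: -2278760/3844399 ≈ -0.59275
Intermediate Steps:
-1200/1898 - 160/(-4051) = -1200*1/1898 - 160*(-1/4051) = -600/949 + 160/4051 = -2278760/3844399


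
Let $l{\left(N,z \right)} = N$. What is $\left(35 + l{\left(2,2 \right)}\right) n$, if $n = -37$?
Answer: $-1369$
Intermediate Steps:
$\left(35 + l{\left(2,2 \right)}\right) n = \left(35 + 2\right) \left(-37\right) = 37 \left(-37\right) = -1369$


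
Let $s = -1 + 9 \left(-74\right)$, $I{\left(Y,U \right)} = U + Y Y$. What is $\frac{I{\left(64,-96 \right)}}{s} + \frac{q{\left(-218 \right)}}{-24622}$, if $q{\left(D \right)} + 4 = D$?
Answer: $- \frac{49169963}{8211437} \approx -5.988$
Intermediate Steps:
$q{\left(D \right)} = -4 + D$
$I{\left(Y,U \right)} = U + Y^{2}$
$s = -667$ ($s = -1 - 666 = -667$)
$\frac{I{\left(64,-96 \right)}}{s} + \frac{q{\left(-218 \right)}}{-24622} = \frac{-96 + 64^{2}}{-667} + \frac{-4 - 218}{-24622} = \left(-96 + 4096\right) \left(- \frac{1}{667}\right) - - \frac{111}{12311} = 4000 \left(- \frac{1}{667}\right) + \frac{111}{12311} = - \frac{4000}{667} + \frac{111}{12311} = - \frac{49169963}{8211437}$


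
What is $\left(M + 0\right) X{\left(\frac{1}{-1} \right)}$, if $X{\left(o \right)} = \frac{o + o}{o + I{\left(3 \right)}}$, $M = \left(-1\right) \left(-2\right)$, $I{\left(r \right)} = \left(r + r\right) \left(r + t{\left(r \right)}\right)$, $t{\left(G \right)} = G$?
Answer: $- \frac{4}{35} \approx -0.11429$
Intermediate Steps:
$I{\left(r \right)} = 4 r^{2}$ ($I{\left(r \right)} = \left(r + r\right) \left(r + r\right) = 2 r 2 r = 4 r^{2}$)
$M = 2$
$X{\left(o \right)} = \frac{2 o}{36 + o}$ ($X{\left(o \right)} = \frac{o + o}{o + 4 \cdot 3^{2}} = \frac{2 o}{o + 4 \cdot 9} = \frac{2 o}{o + 36} = \frac{2 o}{36 + o}$)
$\left(M + 0\right) X{\left(\frac{1}{-1} \right)} = \left(2 + 0\right) \frac{2}{\left(-1\right) \left(36 + \frac{1}{-1}\right)} = 2 \cdot 2 \left(-1\right) \frac{1}{36 - 1} = 2 \cdot 2 \left(-1\right) \frac{1}{35} = 2 \left(- \frac{2}{35}\right) = - \frac{4}{35}$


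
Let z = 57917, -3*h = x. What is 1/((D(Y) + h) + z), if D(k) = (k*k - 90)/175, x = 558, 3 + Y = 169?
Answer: 175/10130391 ≈ 1.7275e-5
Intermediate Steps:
Y = 166 (Y = -3 + 169 = 166)
h = -186 (h = -⅓*558 = -186)
D(k) = -18/35 + k²/175 (D(k) = (k² - 90)*(1/175) = (-90 + k²)*(1/175) = -18/35 + k²/175)
1/((D(Y) + h) + z) = 1/(((-18/35 + (1/175)*166²) - 186) + 57917) = 1/(((-18/35 + (1/175)*27556) - 186) + 57917) = 1/(((-18/35 + 27556/175) - 186) + 57917) = 1/((27466/175 - 186) + 57917) = 1/(-5084/175 + 57917) = 1/(10130391/175) = 175/10130391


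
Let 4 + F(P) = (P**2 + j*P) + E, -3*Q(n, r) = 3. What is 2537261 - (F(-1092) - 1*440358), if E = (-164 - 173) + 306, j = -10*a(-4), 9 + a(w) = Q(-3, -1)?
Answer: 1894390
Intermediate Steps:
Q(n, r) = -1 (Q(n, r) = -1/3*3 = -1)
a(w) = -10 (a(w) = -9 - 1 = -10)
j = 100 (j = -10*(-10) = 100)
E = -31 (E = -337 + 306 = -31)
F(P) = -35 + P**2 + 100*P (F(P) = -4 + ((P**2 + 100*P) - 31) = -4 + (-31 + P**2 + 100*P) = -35 + P**2 + 100*P)
2537261 - (F(-1092) - 1*440358) = 2537261 - ((-35 + (-1092)**2 + 100*(-1092)) - 1*440358) = 2537261 - ((-35 + 1192464 - 109200) - 440358) = 2537261 - (1083229 - 440358) = 2537261 - 1*642871 = 2537261 - 642871 = 1894390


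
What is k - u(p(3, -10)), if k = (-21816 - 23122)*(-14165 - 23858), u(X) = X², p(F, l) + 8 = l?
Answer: 1708677250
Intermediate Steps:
p(F, l) = -8 + l
k = 1708677574 (k = -44938*(-38023) = 1708677574)
k - u(p(3, -10)) = 1708677574 - (-8 - 10)² = 1708677574 - 1*(-18)² = 1708677574 - 1*324 = 1708677574 - 324 = 1708677250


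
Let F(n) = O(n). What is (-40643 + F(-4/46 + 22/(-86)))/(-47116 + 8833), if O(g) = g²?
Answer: 39753656882/37445406243 ≈ 1.0616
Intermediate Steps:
F(n) = n²
(-40643 + F(-4/46 + 22/(-86)))/(-47116 + 8833) = (-40643 + (-4/46 + 22/(-86))²)/(-47116 + 8833) = (-40643 + (-4*1/46 + 22*(-1/86))²)/(-38283) = (-40643 + (-2/23 - 11/43)²)*(-1/38283) = (-40643 + (-339/989)²)*(-1/38283) = (-40643 + 114921/978121)*(-1/38283) = -39753656882/978121*(-1/38283) = 39753656882/37445406243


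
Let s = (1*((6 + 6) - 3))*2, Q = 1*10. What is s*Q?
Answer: 180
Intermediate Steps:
Q = 10
s = 18 (s = (1*(12 - 3))*2 = (1*9)*2 = 9*2 = 18)
s*Q = 18*10 = 180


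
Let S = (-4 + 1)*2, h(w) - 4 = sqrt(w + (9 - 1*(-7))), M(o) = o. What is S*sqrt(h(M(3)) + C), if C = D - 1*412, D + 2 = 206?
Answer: -6*I*sqrt(204 - sqrt(19)) ≈ -84.777*I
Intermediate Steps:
D = 204 (D = -2 + 206 = 204)
h(w) = 4 + sqrt(16 + w) (h(w) = 4 + sqrt(w + (9 - 1*(-7))) = 4 + sqrt(w + (9 + 7)) = 4 + sqrt(w + 16) = 4 + sqrt(16 + w))
C = -208 (C = 204 - 1*412 = 204 - 412 = -208)
S = -6 (S = -3*2 = -6)
S*sqrt(h(M(3)) + C) = -6*sqrt((4 + sqrt(16 + 3)) - 208) = -6*sqrt((4 + sqrt(19)) - 208) = -6*sqrt(-204 + sqrt(19))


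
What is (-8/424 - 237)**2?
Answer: 157803844/2809 ≈ 56178.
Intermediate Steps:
(-8/424 - 237)**2 = (-8*1/424 - 237)**2 = (-1/53 - 237)**2 = (-12562/53)**2 = 157803844/2809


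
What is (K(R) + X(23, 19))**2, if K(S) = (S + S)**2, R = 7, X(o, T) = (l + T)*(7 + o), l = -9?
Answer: 246016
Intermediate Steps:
X(o, T) = (-9 + T)*(7 + o)
K(S) = 4*S**2 (K(S) = (2*S)**2 = 4*S**2)
(K(R) + X(23, 19))**2 = (4*7**2 + (-63 - 9*23 + 7*19 + 19*23))**2 = (4*49 + (-63 - 207 + 133 + 437))**2 = (196 + 300)**2 = 496**2 = 246016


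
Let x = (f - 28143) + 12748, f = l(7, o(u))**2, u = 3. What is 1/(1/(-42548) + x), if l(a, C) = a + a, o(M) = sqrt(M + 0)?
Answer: -42548/646687053 ≈ -6.5794e-5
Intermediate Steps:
o(M) = sqrt(M)
l(a, C) = 2*a
f = 196 (f = (2*7)**2 = 14**2 = 196)
x = -15199 (x = (196 - 28143) + 12748 = -27947 + 12748 = -15199)
1/(1/(-42548) + x) = 1/(1/(-42548) - 15199) = 1/(-1/42548 - 15199) = 1/(-646687053/42548) = -42548/646687053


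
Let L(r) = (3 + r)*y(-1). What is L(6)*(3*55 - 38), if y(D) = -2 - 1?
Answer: -3429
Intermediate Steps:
y(D) = -3
L(r) = -9 - 3*r (L(r) = (3 + r)*(-3) = -9 - 3*r)
L(6)*(3*55 - 38) = (-9 - 3*6)*(3*55 - 38) = (-9 - 18)*(165 - 38) = -27*127 = -3429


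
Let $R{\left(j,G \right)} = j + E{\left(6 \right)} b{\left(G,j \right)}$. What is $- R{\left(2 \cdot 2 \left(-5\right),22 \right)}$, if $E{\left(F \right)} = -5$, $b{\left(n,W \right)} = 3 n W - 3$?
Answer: $-6595$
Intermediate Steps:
$b{\left(n,W \right)} = -3 + 3 W n$ ($b{\left(n,W \right)} = 3 W n - 3 = -3 + 3 W n$)
$R{\left(j,G \right)} = 15 + j - 15 G j$ ($R{\left(j,G \right)} = j - 5 \left(-3 + 3 j G\right) = j - 5 \left(-3 + 3 G j\right) = j - \left(-15 + 15 G j\right) = 15 + j - 15 G j$)
$- R{\left(2 \cdot 2 \left(-5\right),22 \right)} = - (15 + 2 \cdot 2 \left(-5\right) - 330 \cdot 2 \cdot 2 \left(-5\right)) = - (15 + 4 \left(-5\right) - 330 \cdot 4 \left(-5\right)) = - (15 - 20 - 330 \left(-20\right)) = - (15 - 20 + 6600) = \left(-1\right) 6595 = -6595$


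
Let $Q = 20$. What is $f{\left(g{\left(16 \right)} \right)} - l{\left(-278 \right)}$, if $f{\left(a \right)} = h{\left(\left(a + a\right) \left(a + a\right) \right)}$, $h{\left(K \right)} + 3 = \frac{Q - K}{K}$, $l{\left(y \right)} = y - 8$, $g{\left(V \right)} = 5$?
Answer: $\frac{1411}{5} \approx 282.2$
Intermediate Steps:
$l{\left(y \right)} = -8 + y$
$h{\left(K \right)} = -3 + \frac{20 - K}{K}$
$f{\left(a \right)} = -4 + \frac{5}{a^{2}}$ ($f{\left(a \right)} = -4 + \frac{20}{\left(a + a\right) \left(a + a\right)} = -4 + \frac{20}{2 a 2 a} = -4 + \frac{20}{4 a^{2}} = -4 + 20 \frac{1}{4 a^{2}} = -4 + \frac{5}{a^{2}}$)
$f{\left(g{\left(16 \right)} \right)} - l{\left(-278 \right)} = \left(-4 + \frac{5}{25}\right) - \left(-8 - 278\right) = \left(-4 + 5 \cdot \frac{1}{25}\right) - -286 = \left(-4 + \frac{1}{5}\right) + 286 = - \frac{19}{5} + 286 = \frac{1411}{5}$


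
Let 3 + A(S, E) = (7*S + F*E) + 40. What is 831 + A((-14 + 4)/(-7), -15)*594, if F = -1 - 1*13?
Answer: 153489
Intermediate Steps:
F = -14 (F = -1 - 13 = -14)
A(S, E) = 37 - 14*E + 7*S (A(S, E) = -3 + ((7*S - 14*E) + 40) = -3 + ((-14*E + 7*S) + 40) = -3 + (40 - 14*E + 7*S) = 37 - 14*E + 7*S)
831 + A((-14 + 4)/(-7), -15)*594 = 831 + (37 - 14*(-15) + 7*((-14 + 4)/(-7)))*594 = 831 + (37 + 210 + 7*(-10*(-1/7)))*594 = 831 + (37 + 210 + 7*(10/7))*594 = 831 + (37 + 210 + 10)*594 = 831 + 257*594 = 831 + 152658 = 153489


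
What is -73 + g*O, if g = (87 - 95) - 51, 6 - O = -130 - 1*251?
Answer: -22906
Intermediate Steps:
O = 387 (O = 6 - (-130 - 1*251) = 6 - (-130 - 251) = 6 - 1*(-381) = 6 + 381 = 387)
g = -59 (g = -8 - 51 = -59)
-73 + g*O = -73 - 59*387 = -73 - 22833 = -22906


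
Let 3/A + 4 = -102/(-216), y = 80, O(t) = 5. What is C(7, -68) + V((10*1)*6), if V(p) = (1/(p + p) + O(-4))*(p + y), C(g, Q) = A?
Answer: 533641/762 ≈ 700.32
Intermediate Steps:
A = -108/127 (A = 3/(-4 - 102/(-216)) = 3/(-4 - 102*(-1/216)) = 3/(-4 + 17/36) = 3/(-127/36) = 3*(-36/127) = -108/127 ≈ -0.85039)
C(g, Q) = -108/127
V(p) = (5 + 1/(2*p))*(80 + p) (V(p) = (1/(p + p) + 5)*(p + 80) = (1/(2*p) + 5)*(80 + p) = (5 + 1/(2*p))*(80 + p))
C(7, -68) + V((10*1)*6) = -108/127 + (801/2 + 5*((10*1)*6) + 40/(((10*1)*6))) = -108/127 + (801/2 + 5*(10*6) + 40/((10*6))) = -108/127 + (801/2 + 5*60 + 40/60) = -108/127 + (801/2 + 300 + 40*(1/60)) = -108/127 + (801/2 + 300 + 2/3) = -108/127 + 4207/6 = 533641/762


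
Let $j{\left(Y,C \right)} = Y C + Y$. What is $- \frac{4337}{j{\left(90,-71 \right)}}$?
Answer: $\frac{4337}{6300} \approx 0.68841$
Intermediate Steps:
$j{\left(Y,C \right)} = Y + C Y$ ($j{\left(Y,C \right)} = C Y + Y = Y + C Y$)
$- \frac{4337}{j{\left(90,-71 \right)}} = - \frac{4337}{90 \left(1 - 71\right)} = - \frac{4337}{90 \left(-70\right)} = - \frac{4337}{-6300} = \left(-4337\right) \left(- \frac{1}{6300}\right) = \frac{4337}{6300}$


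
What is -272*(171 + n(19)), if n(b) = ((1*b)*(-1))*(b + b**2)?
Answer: 1917328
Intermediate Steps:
n(b) = -b*(b + b**2) (n(b) = (b*(-1))*(b + b**2) = (-b)*(b + b**2) = -b*(b + b**2))
-272*(171 + n(19)) = -272*(171 + 19**2*(-1 - 1*19)) = -272*(171 + 361*(-1 - 19)) = -272*(171 + 361*(-20)) = -272*(171 - 7220) = -272*(-7049) = 1917328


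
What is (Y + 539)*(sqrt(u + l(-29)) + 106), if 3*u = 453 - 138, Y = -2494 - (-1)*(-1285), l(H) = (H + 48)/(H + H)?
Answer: -343440 - 1620*sqrt(352118)/29 ≈ -3.7659e+5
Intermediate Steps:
l(H) = (48 + H)/(2*H) (l(H) = (48 + H)/((2*H)) = (48 + H)*(1/(2*H)) = (48 + H)/(2*H))
Y = -3779 (Y = -2494 - 1*1285 = -2494 - 1285 = -3779)
u = 105 (u = (453 - 138)/3 = (1/3)*315 = 105)
(Y + 539)*(sqrt(u + l(-29)) + 106) = (-3779 + 539)*(sqrt(105 + (1/2)*(48 - 29)/(-29)) + 106) = -3240*(sqrt(105 + (1/2)*(-1/29)*19) + 106) = -3240*(sqrt(105 - 19/58) + 106) = -3240*(sqrt(6071/58) + 106) = -3240*(sqrt(352118)/58 + 106) = -3240*(106 + sqrt(352118)/58) = -343440 - 1620*sqrt(352118)/29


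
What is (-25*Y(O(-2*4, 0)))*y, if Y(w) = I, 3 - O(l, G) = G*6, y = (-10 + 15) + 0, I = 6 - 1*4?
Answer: -250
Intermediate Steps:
I = 2 (I = 6 - 4 = 2)
y = 5 (y = 5 + 0 = 5)
O(l, G) = 3 - 6*G (O(l, G) = 3 - G*6 = 3 - 6*G)
Y(w) = 2
(-25*Y(O(-2*4, 0)))*y = -25*2*5 = -50*5 = -250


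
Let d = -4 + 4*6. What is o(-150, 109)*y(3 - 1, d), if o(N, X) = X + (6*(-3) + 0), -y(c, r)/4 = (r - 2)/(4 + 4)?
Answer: -819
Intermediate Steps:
d = 20 (d = -4 + 24 = 20)
y(c, r) = 1 - r/2 (y(c, r) = -4*(r - 2)/(4 + 4) = -4*(-2 + r)/8 = -4*(-1/4 + r/8) = 1 - r/2)
o(N, X) = -18 + X (o(N, X) = X + (-18 + 0) = X - 18 = -18 + X)
o(-150, 109)*y(3 - 1, d) = (-18 + 109)*(1 - 1/2*20) = 91*(1 - 10) = 91*(-9) = -819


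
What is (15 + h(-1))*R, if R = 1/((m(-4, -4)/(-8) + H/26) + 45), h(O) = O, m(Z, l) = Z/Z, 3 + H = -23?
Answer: 112/351 ≈ 0.31909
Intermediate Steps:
H = -26 (H = -3 - 23 = -26)
m(Z, l) = 1
R = 8/351 (R = 1/((1/(-8) - 26/26) + 45) = 1/((1*(-⅛) - 26*1/26) + 45) = 1/((-⅛ - 1) + 45) = 1/(-9/8 + 45) = 1/(351/8) = 8/351 ≈ 0.022792)
(15 + h(-1))*R = (15 - 1)*(8/351) = 14*(8/351) = 112/351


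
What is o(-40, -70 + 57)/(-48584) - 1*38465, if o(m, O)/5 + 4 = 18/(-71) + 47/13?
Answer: -1724887222935/44843032 ≈ -38465.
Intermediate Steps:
o(m, O) = -2945/923 (o(m, O) = -20 + 5*(18/(-71) + 47/13) = -20 + 5*(18*(-1/71) + 47*(1/13)) = -20 + 5*(-18/71 + 47/13) = -20 + 5*(3103/923) = -20 + 15515/923 = -2945/923)
o(-40, -70 + 57)/(-48584) - 1*38465 = -2945/923/(-48584) - 1*38465 = -2945/923*(-1/48584) - 38465 = 2945/44843032 - 38465 = -1724887222935/44843032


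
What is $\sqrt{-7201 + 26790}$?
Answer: $\sqrt{19589} \approx 139.96$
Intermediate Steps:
$\sqrt{-7201 + 26790} = \sqrt{19589}$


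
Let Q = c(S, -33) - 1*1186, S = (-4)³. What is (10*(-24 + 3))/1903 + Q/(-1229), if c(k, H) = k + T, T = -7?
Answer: 2133981/2338787 ≈ 0.91243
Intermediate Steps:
S = -64
c(k, H) = -7 + k (c(k, H) = k - 7 = -7 + k)
Q = -1257 (Q = (-7 - 64) - 1*1186 = -71 - 1186 = -1257)
(10*(-24 + 3))/1903 + Q/(-1229) = (10*(-24 + 3))/1903 - 1257/(-1229) = (10*(-21))*(1/1903) - 1257*(-1/1229) = -210*1/1903 + 1257/1229 = -210/1903 + 1257/1229 = 2133981/2338787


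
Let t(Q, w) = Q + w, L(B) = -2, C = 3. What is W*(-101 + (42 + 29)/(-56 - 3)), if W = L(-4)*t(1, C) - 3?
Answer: 66330/59 ≈ 1124.2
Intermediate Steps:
W = -11 (W = -2*(1 + 3) - 3 = -2*4 - 3 = -8 - 3 = -11)
W*(-101 + (42 + 29)/(-56 - 3)) = -11*(-101 + (42 + 29)/(-56 - 3)) = -11*(-101 + 71/(-59)) = -11*(-101 + 71*(-1/59)) = -11*(-101 - 71/59) = -11*(-6030/59) = 66330/59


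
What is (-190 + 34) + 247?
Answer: 91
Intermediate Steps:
(-190 + 34) + 247 = -156 + 247 = 91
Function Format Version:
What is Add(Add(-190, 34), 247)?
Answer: 91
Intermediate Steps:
Add(Add(-190, 34), 247) = Add(-156, 247) = 91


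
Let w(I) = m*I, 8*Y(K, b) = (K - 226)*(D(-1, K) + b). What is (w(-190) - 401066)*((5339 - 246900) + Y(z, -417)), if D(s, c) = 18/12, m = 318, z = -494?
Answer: 94219750676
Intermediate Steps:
D(s, c) = 3/2 (D(s, c) = 18*(1/12) = 3/2)
Y(K, b) = (-226 + K)*(3/2 + b)/8 (Y(K, b) = ((K - 226)*(3/2 + b))/8 = ((-226 + K)*(3/2 + b))/8 = (-226 + K)*(3/2 + b)/8)
w(I) = 318*I
(w(-190) - 401066)*((5339 - 246900) + Y(z, -417)) = (318*(-190) - 401066)*((5339 - 246900) + (-339/8 - 113/4*(-417) + (3/16)*(-494) + (⅛)*(-494)*(-417))) = (-60420 - 401066)*(-241561 + (-339/8 + 47121/4 - 741/8 + 102999/4)) = -461486*(-241561 + 37395) = -461486*(-204166) = 94219750676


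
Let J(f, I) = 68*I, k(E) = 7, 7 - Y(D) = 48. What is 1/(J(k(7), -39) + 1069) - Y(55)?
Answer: 64902/1583 ≈ 40.999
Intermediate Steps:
Y(D) = -41 (Y(D) = 7 - 1*48 = 7 - 48 = -41)
1/(J(k(7), -39) + 1069) - Y(55) = 1/(68*(-39) + 1069) - 1*(-41) = 1/(-2652 + 1069) + 41 = 1/(-1583) + 41 = -1/1583 + 41 = 64902/1583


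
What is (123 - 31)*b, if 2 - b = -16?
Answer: 1656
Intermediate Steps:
b = 18 (b = 2 - 1*(-16) = 2 + 16 = 18)
(123 - 31)*b = (123 - 31)*18 = 92*18 = 1656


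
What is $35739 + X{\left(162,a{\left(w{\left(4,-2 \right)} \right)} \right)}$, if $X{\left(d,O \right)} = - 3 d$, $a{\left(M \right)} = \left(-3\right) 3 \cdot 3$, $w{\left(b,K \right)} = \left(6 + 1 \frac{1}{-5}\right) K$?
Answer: $35253$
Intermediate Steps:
$w{\left(b,K \right)} = \frac{29 K}{5}$ ($w{\left(b,K \right)} = \left(6 + 1 \left(- \frac{1}{5}\right)\right) K = \left(6 - \frac{1}{5}\right) K = \frac{29 K}{5}$)
$a{\left(M \right)} = -27$ ($a{\left(M \right)} = \left(-9\right) 3 = -27$)
$35739 + X{\left(162,a{\left(w{\left(4,-2 \right)} \right)} \right)} = 35739 - 486 = 35253$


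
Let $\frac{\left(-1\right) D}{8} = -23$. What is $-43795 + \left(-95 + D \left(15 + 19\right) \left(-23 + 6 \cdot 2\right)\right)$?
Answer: $-112706$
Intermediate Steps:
$D = 184$ ($D = \left(-8\right) \left(-23\right) = 184$)
$-43795 + \left(-95 + D \left(15 + 19\right) \left(-23 + 6 \cdot 2\right)\right) = -43795 + \left(-95 + 184 \left(15 + 19\right) \left(-23 + 6 \cdot 2\right)\right) = -43795 + \left(-95 + 184 \cdot 34 \left(-23 + 12\right)\right) = -43795 + \left(-95 + 184 \cdot 34 \left(-11\right)\right) = -43795 + \left(-95 + 184 \left(-374\right)\right) = -43795 - 68911 = -112706$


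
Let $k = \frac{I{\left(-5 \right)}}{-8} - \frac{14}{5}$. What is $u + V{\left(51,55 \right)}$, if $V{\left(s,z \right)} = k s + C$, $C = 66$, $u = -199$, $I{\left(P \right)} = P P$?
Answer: $- \frac{17407}{40} \approx -435.17$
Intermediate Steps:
$I{\left(P \right)} = P^{2}$
$k = - \frac{237}{40}$ ($k = \frac{\left(-5\right)^{2}}{-8} - \frac{14}{5} = 25 \left(- \frac{1}{8}\right) - \frac{14}{5} = - \frac{25}{8} - \frac{14}{5} = - \frac{237}{40} \approx -5.925$)
$V{\left(s,z \right)} = 66 - \frac{237 s}{40}$ ($V{\left(s,z \right)} = - \frac{237 s}{40} + 66 = 66 - \frac{237 s}{40}$)
$u + V{\left(51,55 \right)} = -199 + \left(66 - \frac{12087}{40}\right) = -199 - \frac{9447}{40} = - \frac{17407}{40}$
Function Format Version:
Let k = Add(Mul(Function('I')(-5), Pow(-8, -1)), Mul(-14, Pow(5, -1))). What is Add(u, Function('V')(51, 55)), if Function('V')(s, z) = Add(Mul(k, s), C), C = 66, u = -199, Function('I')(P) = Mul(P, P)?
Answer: Rational(-17407, 40) ≈ -435.17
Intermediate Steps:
Function('I')(P) = Pow(P, 2)
k = Rational(-237, 40) (k = Add(Mul(Pow(-5, 2), Pow(-8, -1)), Mul(-14, Pow(5, -1))) = Add(Mul(25, Rational(-1, 8)), Mul(-14, Rational(1, 5))) = Add(Rational(-25, 8), Rational(-14, 5)) = Rational(-237, 40) ≈ -5.9250)
Function('V')(s, z) = Add(66, Mul(Rational(-237, 40), s)) (Function('V')(s, z) = Add(Mul(Rational(-237, 40), s), 66) = Add(66, Mul(Rational(-237, 40), s)))
Add(u, Function('V')(51, 55)) = Add(-199, Add(66, Mul(Rational(-237, 40), 51))) = Add(-199, Add(66, Rational(-12087, 40))) = Add(-199, Rational(-9447, 40)) = Rational(-17407, 40)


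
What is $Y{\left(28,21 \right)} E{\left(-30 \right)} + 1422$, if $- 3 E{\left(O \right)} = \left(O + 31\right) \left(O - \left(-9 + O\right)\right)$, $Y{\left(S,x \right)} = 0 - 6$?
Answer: $1440$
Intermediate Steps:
$Y{\left(S,x \right)} = -6$ ($Y{\left(S,x \right)} = 0 - 6 = -6$)
$E{\left(O \right)} = -93 - 3 O$ ($E{\left(O \right)} = - \frac{\left(O + 31\right) \left(O - \left(-9 + O\right)\right)}{3} = - \frac{\left(31 + O\right) \left(O - \left(-9 + O\right)\right)}{3} = - \frac{\left(31 + O\right) 9}{3} = - \frac{279 + 9 O}{3} = -93 - 3 O$)
$Y{\left(28,21 \right)} E{\left(-30 \right)} + 1422 = - 6 \left(-93 - -90\right) + 1422 = - 6 \left(-93 + 90\right) + 1422 = \left(-6\right) \left(-3\right) + 1422 = 18 + 1422 = 1440$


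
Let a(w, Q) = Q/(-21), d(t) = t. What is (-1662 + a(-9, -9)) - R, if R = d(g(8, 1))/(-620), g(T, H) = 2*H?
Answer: -3605603/2170 ≈ -1661.6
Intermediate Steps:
a(w, Q) = -Q/21 (a(w, Q) = Q*(-1/21) = -Q/21)
R = -1/310 (R = (2*1)/(-620) = 2*(-1/620) = -1/310 ≈ -0.0032258)
(-1662 + a(-9, -9)) - R = (-1662 - 1/21*(-9)) - 1*(-1/310) = (-1662 + 3/7) + 1/310 = -11631/7 + 1/310 = -3605603/2170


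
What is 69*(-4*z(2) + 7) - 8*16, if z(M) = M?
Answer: -197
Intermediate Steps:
69*(-4*z(2) + 7) - 8*16 = 69*(-4*2 + 7) - 8*16 = 69*(-8 + 7) - 128 = 69*(-1) - 128 = -69 - 128 = -197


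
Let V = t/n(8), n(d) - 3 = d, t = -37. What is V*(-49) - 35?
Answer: 1428/11 ≈ 129.82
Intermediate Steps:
n(d) = 3 + d
V = -37/11 (V = -37/(3 + 8) = -37/11 ≈ -3.3636)
V*(-49) - 35 = -37/11*(-49) - 35 = 1813/11 - 35 = 1428/11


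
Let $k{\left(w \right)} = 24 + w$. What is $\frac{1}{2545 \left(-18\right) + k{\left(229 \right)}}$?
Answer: $- \frac{1}{45557} \approx -2.1951 \cdot 10^{-5}$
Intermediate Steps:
$\frac{1}{2545 \left(-18\right) + k{\left(229 \right)}} = \frac{1}{2545 \left(-18\right) + \left(24 + 229\right)} = \frac{1}{-45810 + 253} = \frac{1}{-45557} = - \frac{1}{45557}$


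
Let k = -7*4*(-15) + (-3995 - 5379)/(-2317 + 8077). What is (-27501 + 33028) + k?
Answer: 17122673/2880 ≈ 5945.4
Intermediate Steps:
k = 1204913/2880 (k = -28*(-15) - 9374/5760 = 420 - 9374*1/5760 = 420 - 4687/2880 = 1204913/2880 ≈ 418.37)
(-27501 + 33028) + k = (-27501 + 33028) + 1204913/2880 = 5527 + 1204913/2880 = 17122673/2880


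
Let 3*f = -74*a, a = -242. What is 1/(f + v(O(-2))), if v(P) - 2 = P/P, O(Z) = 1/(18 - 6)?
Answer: 3/17917 ≈ 0.00016744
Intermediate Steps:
O(Z) = 1/12
v(P) = 3 (v(P) = 2 + P/P = 2 + 1 = 3)
f = 17908/3 (f = (-74*(-242))/3 = (⅓)*17908 = 17908/3 ≈ 5969.3)
1/(f + v(O(-2))) = 1/(17908/3 + 3) = 1/(17917/3) = 3/17917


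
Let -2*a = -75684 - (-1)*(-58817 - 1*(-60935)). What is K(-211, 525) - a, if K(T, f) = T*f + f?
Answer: -147033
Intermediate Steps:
a = 36783 (a = -(-75684 - (-1)*(-58817 - 1*(-60935)))/2 = -(-75684 - (-1)*(-58817 + 60935))/2 = -(-75684 - (-1)*2118)/2 = -(-75684 - 1*(-2118))/2 = -(-75684 + 2118)/2 = -½*(-73566) = 36783)
K(T, f) = f + T*f
K(-211, 525) - a = 525*(1 - 211) - 1*36783 = 525*(-210) - 36783 = -110250 - 36783 = -147033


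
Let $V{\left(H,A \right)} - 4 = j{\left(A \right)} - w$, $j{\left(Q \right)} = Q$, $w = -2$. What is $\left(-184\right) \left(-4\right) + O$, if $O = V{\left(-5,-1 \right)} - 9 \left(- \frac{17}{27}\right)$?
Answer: $\frac{2240}{3} \approx 746.67$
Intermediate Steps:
$V{\left(H,A \right)} = 6 + A$ ($V{\left(H,A \right)} = 4 + \left(A - -2\right) = 4 + \left(A + 2\right) = 4 + \left(2 + A\right) = 6 + A$)
$O = \frac{32}{3}$ ($O = \left(6 - 1\right) - 9 \left(- \frac{17}{27}\right) = 5 - 9 \left(\left(-17\right) \frac{1}{27}\right) = 5 - - \frac{17}{3} = 5 + \frac{17}{3} = \frac{32}{3} \approx 10.667$)
$\left(-184\right) \left(-4\right) + O = \left(-184\right) \left(-4\right) + \frac{32}{3} = 736 + \frac{32}{3} = \frac{2240}{3}$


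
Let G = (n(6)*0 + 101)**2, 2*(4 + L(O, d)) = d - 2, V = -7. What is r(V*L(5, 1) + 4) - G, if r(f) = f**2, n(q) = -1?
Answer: -35763/4 ≈ -8940.8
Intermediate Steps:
L(O, d) = -5 + d/2 (L(O, d) = -4 + (d - 2)/2 = -4 + (-2 + d)/2 = -4 + (-1 + d/2) = -5 + d/2)
G = 10201 (G = (-1*0 + 101)**2 = (0 + 101)**2 = 101**2 = 10201)
r(V*L(5, 1) + 4) - G = (-7*(-5 + (1/2)*1) + 4)**2 - 1*10201 = (-7*(-5 + 1/2) + 4)**2 - 10201 = (-7*(-9/2) + 4)**2 - 10201 = (63/2 + 4)**2 - 10201 = (71/2)**2 - 10201 = 5041/4 - 10201 = -35763/4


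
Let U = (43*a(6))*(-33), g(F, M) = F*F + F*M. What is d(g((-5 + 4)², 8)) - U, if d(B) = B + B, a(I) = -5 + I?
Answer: 1437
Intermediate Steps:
g(F, M) = F² + F*M
U = -1419 (U = (43*(-5 + 6))*(-33) = (43*1)*(-33) = 43*(-33) = -1419)
d(B) = 2*B
d(g((-5 + 4)², 8)) - U = 2*((-5 + 4)²*((-5 + 4)² + 8)) - 1*(-1419) = 2*((-1)²*((-1)² + 8)) + 1419 = 2*(1*(1 + 8)) + 1419 = 2*(1*9) + 1419 = 2*9 + 1419 = 18 + 1419 = 1437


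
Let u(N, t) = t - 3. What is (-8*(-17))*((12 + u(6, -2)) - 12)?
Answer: -680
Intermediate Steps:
u(N, t) = -3 + t
(-8*(-17))*((12 + u(6, -2)) - 12) = (-8*(-17))*((12 + (-3 - 2)) - 12) = 136*((12 - 5) - 12) = 136*(7 - 12) = 136*(-5) = -680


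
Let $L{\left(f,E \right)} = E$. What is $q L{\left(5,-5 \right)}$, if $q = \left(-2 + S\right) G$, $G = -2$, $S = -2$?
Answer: $-40$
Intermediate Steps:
$q = 8$ ($q = \left(-2 - 2\right) \left(-2\right) = \left(-4\right) \left(-2\right) = 8$)
$q L{\left(5,-5 \right)} = 8 \left(-5\right) = -40$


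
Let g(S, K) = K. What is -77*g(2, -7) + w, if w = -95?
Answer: 444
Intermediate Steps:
-77*g(2, -7) + w = -77*(-7) - 95 = 539 - 95 = 444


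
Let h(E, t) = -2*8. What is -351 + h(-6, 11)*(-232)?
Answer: 3361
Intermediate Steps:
h(E, t) = -16
-351 + h(-6, 11)*(-232) = -351 - 16*(-232) = -351 + 3712 = 3361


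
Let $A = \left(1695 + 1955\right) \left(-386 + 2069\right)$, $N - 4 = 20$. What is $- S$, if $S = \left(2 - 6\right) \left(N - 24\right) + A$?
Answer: $-6142950$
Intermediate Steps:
$N = 24$ ($N = 4 + 20 = 24$)
$A = 6142950$ ($A = 3650 \cdot 1683 = 6142950$)
$S = 6142950$ ($S = \left(2 - 6\right) \left(24 - 24\right) + 6142950 = \left(2 - 6\right) 0 + 6142950 = \left(-4\right) 0 + 6142950 = 0 + 6142950 = 6142950$)
$- S = \left(-1\right) 6142950 = -6142950$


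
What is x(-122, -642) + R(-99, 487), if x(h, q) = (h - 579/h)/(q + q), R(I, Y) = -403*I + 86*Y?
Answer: 12810531097/156648 ≈ 81779.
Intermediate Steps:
x(h, q) = (h - 579/h)/(2*q) (x(h, q) = (h - 579/h)/((2*q)) = (h - 579/h)*(1/(2*q)) = (h - 579/h)/(2*q))
x(-122, -642) + R(-99, 487) = (½)*(-579 + (-122)²)/(-122*(-642)) + (-403*(-99) + 86*487) = (½)*(-1/122)*(-1/642)*(-579 + 14884) + (39897 + 41882) = (½)*(-1/122)*(-1/642)*14305 + 81779 = 14305/156648 + 81779 = 12810531097/156648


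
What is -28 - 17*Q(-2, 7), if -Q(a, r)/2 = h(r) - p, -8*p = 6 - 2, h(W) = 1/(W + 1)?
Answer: -27/4 ≈ -6.7500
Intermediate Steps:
h(W) = 1/(1 + W)
p = -1/2 (p = -(6 - 2)/8 = -1/8*4 = -1/2 ≈ -0.50000)
Q(a, r) = -1 - 2/(1 + r) (Q(a, r) = -2*(1/(1 + r) - 1*(-1/2)) = -2*(1/(1 + r) + 1/2) = -2*(1/2 + 1/(1 + r)) = -1 - 2/(1 + r))
-28 - 17*Q(-2, 7) = -28 - 17*(-3 - 1*7)/(1 + 7) = -28 - 17*(-3 - 7)/8 = -28 - 17*(-10)/8 = -28 - 17*(-5/4) = -28 + 85/4 = -27/4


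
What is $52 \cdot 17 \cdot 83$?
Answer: $73372$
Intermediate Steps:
$52 \cdot 17 \cdot 83 = 884 \cdot 83 = 73372$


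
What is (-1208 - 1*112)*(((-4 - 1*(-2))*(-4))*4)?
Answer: -42240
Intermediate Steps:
(-1208 - 1*112)*(((-4 - 1*(-2))*(-4))*4) = (-1208 - 112)*(((-4 + 2)*(-4))*4) = -1320*(-2*(-4))*4 = -10560*4 = -1320*32 = -42240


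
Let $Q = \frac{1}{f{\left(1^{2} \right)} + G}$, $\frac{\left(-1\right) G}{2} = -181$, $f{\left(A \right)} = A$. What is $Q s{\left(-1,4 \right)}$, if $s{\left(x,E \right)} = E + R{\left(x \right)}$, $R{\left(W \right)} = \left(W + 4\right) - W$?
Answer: $\frac{8}{363} \approx 0.022039$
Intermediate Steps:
$R{\left(W \right)} = 4$ ($R{\left(W \right)} = \left(4 + W\right) - W = 4$)
$s{\left(x,E \right)} = 4 + E$ ($s{\left(x,E \right)} = E + 4 = 4 + E$)
$G = 362$ ($G = \left(-2\right) \left(-181\right) = 362$)
$Q = \frac{1}{363}$ ($Q = \frac{1}{1^{2} + 362} = \frac{1}{1 + 362} = \frac{1}{363} \approx 0.0027548$)
$Q s{\left(-1,4 \right)} = \frac{4 + 4}{363} = \frac{1}{363} \cdot 8 = \frac{8}{363}$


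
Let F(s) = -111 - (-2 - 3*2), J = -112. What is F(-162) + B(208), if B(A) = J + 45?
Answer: -170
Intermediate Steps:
F(s) = -103 (F(s) = -111 - (-2 - 6) = -111 - 1*(-8) = -111 + 8 = -103)
B(A) = -67 (B(A) = -112 + 45 = -67)
F(-162) + B(208) = -103 - 67 = -170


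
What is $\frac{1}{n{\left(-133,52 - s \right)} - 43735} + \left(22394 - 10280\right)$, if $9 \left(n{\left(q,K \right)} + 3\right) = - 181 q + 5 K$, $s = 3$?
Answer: $\frac{497110103}{41036} \approx 12114.0$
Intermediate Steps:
$n{\left(q,K \right)} = -3 - \frac{181 q}{9} + \frac{5 K}{9}$ ($n{\left(q,K \right)} = -3 + \frac{- 181 q + 5 K}{9} = -3 + \left(- \frac{181 q}{9} + \frac{5 K}{9}\right) = -3 - \frac{181 q}{9} + \frac{5 K}{9}$)
$\frac{1}{n{\left(-133,52 - s \right)} - 43735} + \left(22394 - 10280\right) = \frac{1}{\left(-3 - - \frac{24073}{9} + \frac{5 \left(52 - 3\right)}{9}\right) - 43735} + \left(22394 - 10280\right) = \frac{1}{\left(-3 + \frac{24073}{9} + \frac{5 \left(52 - 3\right)}{9}\right) - 43735} + 12114 = \frac{1}{\left(-3 + \frac{24073}{9} + \frac{5}{9} \cdot 49\right) - 43735} + 12114 = \frac{1}{\left(-3 + \frac{24073}{9} + \frac{245}{9}\right) - 43735} + 12114 = \frac{1}{2699 - 43735} + 12114 = \frac{1}{-41036} + 12114 = - \frac{1}{41036} + 12114 = \frac{497110103}{41036}$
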